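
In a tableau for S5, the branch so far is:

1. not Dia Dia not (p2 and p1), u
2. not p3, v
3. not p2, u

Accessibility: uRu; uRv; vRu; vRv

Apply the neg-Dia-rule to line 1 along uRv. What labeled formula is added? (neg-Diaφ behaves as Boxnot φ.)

not Dia not (p2 and p1), v

neg-Diaφ behaves as Boxnot φ: propagate the negated body to each accessible world.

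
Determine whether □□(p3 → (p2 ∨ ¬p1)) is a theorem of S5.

No, not valid

Tableau for the negation ¬□□(p3 → (p2 ∨ ¬p1)):
1. ¬□□(p3 → (p2 ∨ ¬p1)), u
2. ¬□(p3 → (p2 ∨ ¬p1)), v
3. ¬(p3 → (p2 ∨ ¬p1)), w
4. p3, w
5. ¬(p2 ∨ ¬p1), w
6. ¬p2, w
7. p1, w
Accessibility: uRu, uRv, uRw, vRu, vRv, vRw, wRu, wRv, wRw
The negation has an open branch (countermodel exists).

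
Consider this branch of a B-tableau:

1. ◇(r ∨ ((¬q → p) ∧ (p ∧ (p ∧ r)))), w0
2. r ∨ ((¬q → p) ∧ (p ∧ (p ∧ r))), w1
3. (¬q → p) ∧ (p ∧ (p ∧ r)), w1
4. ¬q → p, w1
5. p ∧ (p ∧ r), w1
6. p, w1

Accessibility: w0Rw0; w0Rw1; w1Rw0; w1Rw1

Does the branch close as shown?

No atom appears with both signs at the same world.

Open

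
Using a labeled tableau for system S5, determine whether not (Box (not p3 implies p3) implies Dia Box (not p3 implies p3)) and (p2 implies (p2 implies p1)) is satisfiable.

No, unsatisfiable

1. not (Box (not p3 implies p3) implies Dia Box (not p3 implies p3)) and (p2 implies (p2 implies p1)), w0
2. not (Box (not p3 implies p3) implies Dia Box (not p3 implies p3)), w0
3. p2 implies (p2 implies p1), w0
4. Box (not p3 implies p3), w0
5. not Dia Box (not p3 implies p3), w0
6. not p3 implies p3, w0
7. not Box (not p3 implies p3), w0
8. p2 implies p1, w0
9. p3, w0
10. p1, w0
11. not (not p3 implies p3), w1
12. not p3, w1
13. not p3 implies p3, w1
14. not Box (not p3 implies p3), w1
15. p3, w1
Accessibility: w0Rw0, w0Rw1, w1Rw0, w1Rw1
Branch closes: p3 and not p3 both at w1.
(One branch shown.) All branches close.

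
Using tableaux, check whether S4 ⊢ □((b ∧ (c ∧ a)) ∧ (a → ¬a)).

Tableau for the negation ¬□((b ∧ (c ∧ a)) ∧ (a → ¬a)):
1. ¬□((b ∧ (c ∧ a)) ∧ (a → ¬a)), w0
2. ¬((b ∧ (c ∧ a)) ∧ (a → ¬a)), w1
3. ¬(a → ¬a), w1
4. a, w1
Accessibility: w0Rw0, w0Rw1, w1Rw1
The negation has an open branch (countermodel exists).

Invalid (countermodel exists)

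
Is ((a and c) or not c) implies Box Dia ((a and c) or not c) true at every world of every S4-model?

No, not valid

Tableau for the negation not (((a and c) or not c) implies Box Dia ((a and c) or not c)):
1. not (((a and c) or not c) implies Box Dia ((a and c) or not c)), 0
2. (a and c) or not c, 0   [neg-implies-rule on 1]
3. not Box Dia ((a and c) or not c), 0   [neg-implies-rule on 1]
4. not c, 0   [or-rule on 2 (branches; this branch)]
5. not Dia ((a and c) or not c), 1   [neg-Box-rule on 3: fresh world 1, 0R1]
6. not ((a and c) or not c), 1   [neg-Dia-rule on 5 via 1R1]
7. not (a and c), 1   [neg-or-rule on 6]
8. c, 1   [neg-or-rule on 6]
9. not a, 1   [neg-and-rule on 7 (branches; this branch)]
Accessibility: 0R0, 0R1, 1R1
The negation has an open branch (countermodel exists).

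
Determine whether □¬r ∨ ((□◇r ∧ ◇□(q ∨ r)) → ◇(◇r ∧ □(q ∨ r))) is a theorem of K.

Tableau for the negation ¬(□¬r ∨ ((□◇r ∧ ◇□(q ∨ r)) → ◇(◇r ∧ □(q ∨ r)))):
1. ¬(□¬r ∨ ((□◇r ∧ ◇□(q ∨ r)) → ◇(◇r ∧ □(q ∨ r)))), w0
2. ¬□¬r, w0
3. ¬((□◇r ∧ ◇□(q ∨ r)) → ◇(◇r ∧ □(q ∨ r))), w0
4. □◇r ∧ ◇□(q ∨ r), w0
5. ¬◇(◇r ∧ □(q ∨ r)), w0
6. □◇r, w0
7. ◇□(q ∨ r), w0
8. r, w1
9. ¬(◇r ∧ □(q ∨ r)), w1
10. ◇r, w1
11. ¬□(q ∨ r), w1
12. □(q ∨ r), w2
13. ¬(◇r ∧ □(q ∨ r)), w2
14. ◇r, w2
15. ¬□(q ∨ r), w2
16. r, w3
17. ¬(q ∨ r), w4
18. ¬q, w4
19. ¬r, w4
20. r, w5
21. q ∨ r, w5
22. ¬(q ∨ r), w6
23. ¬q, w6
24. ¬r, w6
25. q ∨ r, w6
26. r, w6
Accessibility: w0Rw1, w0Rw2, w1Rw3, w1Rw4, w2Rw5, w2Rw6
Branch closes: r and ¬r both at w6.
All branches of the negation close; one closing branch shown above.

Yes, valid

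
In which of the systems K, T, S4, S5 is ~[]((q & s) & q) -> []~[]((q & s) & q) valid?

S5

S4-tableau for the negation ~(~[]((q & s) & q) -> []~[]((q & s) & q)):
1. ~(~[]((q & s) & q) -> []~[]((q & s) & q)), w0
2. ~[]((q & s) & q), w0
3. ~[]~[]((q & s) & q), w0
4. ~((q & s) & q), w1
5. ~q, w1
6. []((q & s) & q), w2
7. (q & s) & q, w2
8. q & s, w2
9. q, w2
10. s, w2
Accessibility: w0Rw0, w0Rw1, w0Rw2, w1Rw1, w2Rw2
Complete open branch: countermodel on an S4-frame, so not valid in S4, nor in K, T (the same frame is also a K-frame and a T-frame).
S5-tableau for the negation ~(~[]((q & s) & q) -> []~[]((q & s) & q)):
1. ~(~[]((q & s) & q) -> []~[]((q & s) & q)), w0
2. ~[]((q & s) & q), w0
3. ~[]~[]((q & s) & q), w0
4. ~((q & s) & q), w1
5. ~(q & s), w1
6. ~s, w1
7. []((q & s) & q), w2
8. (q & s) & q, w0
9. q & s, w0
10. q, w0
11. s, w0
12. (q & s) & q, w1
13. q & s, w1
14. q, w1
15. s, w1
Accessibility: w0Rw0, w0Rw1, w0Rw2, w1Rw0, w1Rw1, w1Rw2, w2Rw0, w2Rw1, w2Rw2
Branch closes: s and ~s both at w1.
Every branch closes (one shown): valid in S5.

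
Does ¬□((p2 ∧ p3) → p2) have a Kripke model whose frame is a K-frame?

1. ¬□((p2 ∧ p3) → p2), u
2. ¬((p2 ∧ p3) → p2), v   [¬□-rule on 1: fresh world v, uRv]
3. p2 ∧ p3, v   [¬→-rule on 2]
4. ¬p2, v   [¬→-rule on 2]
5. p2, v   [∧-rule on 3]
6. p3, v   [∧-rule on 3]
Accessibility: uRv
Branch closes: p2 and ¬p2 both at v.
Every branch closes; the branch above is one of them.

Unsatisfiable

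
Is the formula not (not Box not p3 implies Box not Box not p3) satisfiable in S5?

1. not (not Box not p3 implies Box not Box not p3), u
2. not Box not p3, u
3. not Box not Box not p3, u
4. p3, v
5. Box not p3, w
6. not p3, u
7. not p3, v
Accessibility: uRu, uRv, uRw, vRu, vRv, vRw, wRu, wRv, wRw
Branch closes: p3 and not p3 both at v.
(One branch shown.) All branches close.

Unsatisfiable (every branch closes)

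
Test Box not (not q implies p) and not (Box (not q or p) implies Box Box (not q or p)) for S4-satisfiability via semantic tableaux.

1. Box not (not q implies p) and not (Box (not q or p) implies Box Box (not q or p)), 0
2. Box not (not q implies p), 0
3. not (Box (not q or p) implies Box Box (not q or p)), 0
4. Box (not q or p), 0
5. not Box Box (not q or p), 0
6. not (not q implies p), 0
7. not q, 0
8. not p, 0
9. not q or p, 0
10. not Box (not q or p), 1
11. not (not q implies p), 1
12. not q, 1
13. not p, 1
14. not q or p, 1
15. not (not q or p), 2
16. q, 2
17. not p, 2
18. not (not q implies p), 2
19. not q, 2
Accessibility: 0R0, 0R1, 0R2, 1R1, 1R2, 2R2
Branch closes: q and not q both at 2.
(One branch shown.) All branches close.

No, unsatisfiable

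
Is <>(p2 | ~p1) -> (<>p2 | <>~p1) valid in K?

Tableau for the negation ~(<>(p2 | ~p1) -> (<>p2 | <>~p1)):
1. ~(<>(p2 | ~p1) -> (<>p2 | <>~p1)), w0
2. <>(p2 | ~p1), w0
3. ~(<>p2 | <>~p1), w0
4. ~<>p2, w0
5. ~<>~p1, w0
6. p2 | ~p1, w1
7. ~p2, w1
8. p1, w1
9. ~p1, w1
Accessibility: w0Rw1
Branch closes: p1 and ~p1 both at w1.
Every branch of the negation's tableau closes; the branch above is one of them.

Valid in K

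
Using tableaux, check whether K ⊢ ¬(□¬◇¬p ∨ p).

Tableau for the negation □¬◇¬p ∨ p:
1. □¬◇¬p ∨ p, w0
2. p, w0
The negation has an open branch (countermodel exists).

No, not valid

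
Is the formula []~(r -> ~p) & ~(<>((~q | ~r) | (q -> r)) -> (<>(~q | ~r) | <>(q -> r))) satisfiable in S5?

Unsatisfiable (every branch closes)

1. []~(r -> ~p) & ~(<>((~q | ~r) | (q -> r)) -> (<>(~q | ~r) | <>(q -> r))), u
2. []~(r -> ~p), u
3. ~(<>((~q | ~r) | (q -> r)) -> (<>(~q | ~r) | <>(q -> r))), u
4. <>((~q | ~r) | (q -> r)), u
5. ~(<>(~q | ~r) | <>(q -> r)), u
6. ~<>(~q | ~r), u
7. ~<>(q -> r), u
8. ~(r -> ~p), u
9. r, u
10. p, u
11. ~(~q | ~r), u
12. q, u
13. ~(q -> r), u
14. ~r, u
Accessibility: uRu
Branch closes: r and ~r both at u.
Every branch closes; the branch above is one of them.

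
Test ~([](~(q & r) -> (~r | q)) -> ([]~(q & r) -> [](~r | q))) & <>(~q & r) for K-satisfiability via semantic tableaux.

1. ~([](~(q & r) -> (~r | q)) -> ([]~(q & r) -> [](~r | q))) & <>(~q & r), w0
2. ~([](~(q & r) -> (~r | q)) -> ([]~(q & r) -> [](~r | q))), w0   [&-rule on 1]
3. <>(~q & r), w0   [&-rule on 1]
4. [](~(q & r) -> (~r | q)), w0   [~->-rule on 2]
5. ~([]~(q & r) -> [](~r | q)), w0   [~->-rule on 2]
6. []~(q & r), w0   [~->-rule on 5]
7. ~[](~r | q), w0   [~->-rule on 5]
8. ~q & r, w1   [<>-rule on 3: fresh world w1, w0Rw1]
9. ~q, w1   [&-rule on 8]
10. r, w1   [&-rule on 8]
11. ~(q & r) -> (~r | q), w1   [[]-rule on 4 via w0Rw1]
12. ~(q & r), w1   [[]-rule on 6 via w0Rw1]
13. ~r | q, w1   [->-rule on 11 (branches; this branch)]
14. q, w1   [|-rule on 13 (branches; this branch)]
Accessibility: w0Rw1
Branch closes: q and ~q both at w1.
All branches of the tableau close; one closing branch shown above.

No, unsatisfiable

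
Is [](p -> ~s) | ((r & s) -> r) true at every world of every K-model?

Tableau for the negation ~([](p -> ~s) | ((r & s) -> r)):
1. ~([](p -> ~s) | ((r & s) -> r)), 0
2. ~[](p -> ~s), 0
3. ~((r & s) -> r), 0
4. r & s, 0
5. ~r, 0
6. r, 0
7. s, 0
Branch closes: r and ~r both at 0.
All branches of the negation close; one closing branch shown above.

Yes, valid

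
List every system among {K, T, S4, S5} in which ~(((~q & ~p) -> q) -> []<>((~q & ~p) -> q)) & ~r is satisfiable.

K, T, S4

S4-tableau for the formula:
1. ~(((~q & ~p) -> q) -> []<>((~q & ~p) -> q)) & ~r, u
2. ~(((~q & ~p) -> q) -> []<>((~q & ~p) -> q)), u   [&-rule on 1]
3. ~r, u   [&-rule on 1]
4. (~q & ~p) -> q, u   [~->-rule on 2]
5. ~[]<>((~q & ~p) -> q), u   [~->-rule on 2]
6. q, u   [->-rule on 4 (branches; this branch)]
7. ~<>((~q & ~p) -> q), v   [~[]-rule on 5: fresh world v, uRv]
8. ~((~q & ~p) -> q), v   [~<>-rule on 7 via vRv]
9. ~q & ~p, v   [~->-rule on 8]
10. ~q, v   [~->-rule on 8]
11. ~p, v   [&-rule on 9]
Accessibility: uRu, uRv, vRv
Complete open branch: satisfiable in S4, hence also in K, T (this S4-model is also a K-model and a T-model).
S5-tableau for the formula:
1. ~(((~q & ~p) -> q) -> []<>((~q & ~p) -> q)) & ~r, u
2. ~(((~q & ~p) -> q) -> []<>((~q & ~p) -> q)), u   [&-rule on 1]
3. ~r, u   [&-rule on 1]
4. (~q & ~p) -> q, u   [~->-rule on 2]
5. ~[]<>((~q & ~p) -> q), u   [~->-rule on 2]
6. ~(~q & ~p), u   [->-rule on 4 (branches; this branch)]
7. p, u   [~&-rule on 6 (branches; this branch)]
8. ~<>((~q & ~p) -> q), v   [~[]-rule on 5: fresh world v, uRv]
9. ~((~q & ~p) -> q), u   [~<>-rule on 8 via vRu]
10. ~q & ~p, u   [~->-rule on 9]
11. ~q, u   [~->-rule on 9]
12. ~p, u   [&-rule on 10]
Accessibility: uRu, uRv, vRu, vRv
Branch closes: p and ~p both at u.
Every branch closes (one shown): unsatisfiable in S5.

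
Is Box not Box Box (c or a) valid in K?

Tableau for the negation not Box not Box Box (c or a):
1. not Box not Box Box (c or a), w0
2. Box Box (c or a), w1   [neg-Box-rule on 1: fresh world w1, w0Rw1]
Accessibility: w0Rw1
The negation has an open branch (countermodel exists).

No, not valid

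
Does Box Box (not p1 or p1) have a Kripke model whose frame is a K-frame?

1. Box Box (not p1 or p1), u

Satisfiable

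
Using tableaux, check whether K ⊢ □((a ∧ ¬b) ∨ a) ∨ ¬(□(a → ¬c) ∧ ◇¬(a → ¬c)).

Valid in K

Tableau for the negation ¬(□((a ∧ ¬b) ∨ a) ∨ ¬(□(a → ¬c) ∧ ◇¬(a → ¬c))):
1. ¬(□((a ∧ ¬b) ∨ a) ∨ ¬(□(a → ¬c) ∧ ◇¬(a → ¬c))), 0
2. ¬□((a ∧ ¬b) ∨ a), 0
3. □(a → ¬c) ∧ ◇¬(a → ¬c), 0
4. □(a → ¬c), 0
5. ◇¬(a → ¬c), 0
6. ¬((a ∧ ¬b) ∨ a), 1
7. ¬(a ∧ ¬b), 1
8. ¬a, 1
9. a → ¬c, 1
10. b, 1
11. ¬c, 1
12. ¬(a → ¬c), 2
13. a, 2
14. c, 2
15. a → ¬c, 2
16. ¬c, 2
Accessibility: 0R1, 0R2
Branch closes: c and ¬c both at 2.
All branches of the negation close; one closing branch shown above.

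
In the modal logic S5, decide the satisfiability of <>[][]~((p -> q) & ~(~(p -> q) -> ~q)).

1. <>[][]~((p -> q) & ~(~(p -> q) -> ~q)), w0
2. [][]~((p -> q) & ~(~(p -> q) -> ~q)), w1
3. []~((p -> q) & ~(~(p -> q) -> ~q)), w0
4. []~((p -> q) & ~(~(p -> q) -> ~q)), w1
5. ~((p -> q) & ~(~(p -> q) -> ~q)), w0
6. ~((p -> q) & ~(~(p -> q) -> ~q)), w1
7. ~(p -> q) -> ~q, w0
8. ~(p -> q) -> ~q, w1
9. ~q, w0
10. ~q, w1
Accessibility: w0Rw0, w0Rw1, w1Rw0, w1Rw1

Yes, satisfiable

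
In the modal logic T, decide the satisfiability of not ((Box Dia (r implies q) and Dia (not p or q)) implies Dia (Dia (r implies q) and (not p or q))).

1. not ((Box Dia (r implies q) and Dia (not p or q)) implies Dia (Dia (r implies q) and (not p or q))), u
2. Box Dia (r implies q) and Dia (not p or q), u
3. not Dia (Dia (r implies q) and (not p or q)), u
4. Box Dia (r implies q), u
5. Dia (not p or q), u
6. not (Dia (r implies q) and (not p or q)), u
7. Dia (r implies q), u
8. not (not p or q), u
9. p, u
10. not q, u
11. not p or q, v
12. not (Dia (r implies q) and (not p or q)), v
13. Dia (r implies q), v
14. not p, v
15. not Dia (r implies q), v
16. not (r implies q), v
17. r, v
18. not q, v
19. r implies q, w
20. not (Dia (r implies q) and (not p or q)), w
21. Dia (r implies q), w
22. not r, w
23. not (not p or q), w
24. p, w
25. not q, w
26. r implies q, x
27. not (r implies q), x
28. r, x
29. not q, x
30. q, x
Accessibility: uRu, uRv, uRw, vRv, vRx, wRw, xRx
Branch closes: q and not q both at x.
(One branch shown.) All branches close.

Unsatisfiable (every branch closes)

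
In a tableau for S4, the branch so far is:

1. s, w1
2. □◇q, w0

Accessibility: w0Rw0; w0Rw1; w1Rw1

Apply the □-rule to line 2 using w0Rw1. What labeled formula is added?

◇q, w1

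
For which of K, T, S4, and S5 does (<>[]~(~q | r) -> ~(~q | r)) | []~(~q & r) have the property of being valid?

S5

S5-tableau for the negation ~((<>[]~(~q | r) -> ~(~q | r)) | []~(~q & r)):
1. ~((<>[]~(~q | r) -> ~(~q | r)) | []~(~q & r)), u
2. ~(<>[]~(~q | r) -> ~(~q | r)), u
3. ~[]~(~q & r), u
4. <>[]~(~q | r), u
5. ~q | r, u
6. r, u
7. ~q & r, v
8. ~q, v
9. r, v
10. []~(~q | r), w
11. ~(~q | r), u
12. q, u
13. ~r, u
Accessibility: uRu, uRv, uRw, vRu, vRv, vRw, wRu, wRv, wRw
Branch closes: r and ~r both at u.
Every branch closes (one shown): valid in S5.
S4-tableau for the negation ~((<>[]~(~q | r) -> ~(~q | r)) | []~(~q & r)):
1. ~((<>[]~(~q | r) -> ~(~q | r)) | []~(~q & r)), u
2. ~(<>[]~(~q | r) -> ~(~q | r)), u
3. ~[]~(~q & r), u
4. <>[]~(~q | r), u
5. ~q | r, u
6. r, u
7. ~q & r, v
8. ~q, v
9. r, v
10. []~(~q | r), w
11. ~(~q | r), w
12. q, w
13. ~r, w
Accessibility: uRu, uRv, uRw, vRv, wRw
Complete open branch: countermodel on an S4-frame, so not valid in S4, nor in K, T (the same frame is also a K-frame and a T-frame).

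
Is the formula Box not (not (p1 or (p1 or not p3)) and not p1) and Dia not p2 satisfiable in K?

Yes, satisfiable

1. Box not (not (p1 or (p1 or not p3)) and not p1) and Dia not p2, 0
2. Box not (not (p1 or (p1 or not p3)) and not p1), 0
3. Dia not p2, 0
4. not p2, 1
5. not (not (p1 or (p1 or not p3)) and not p1), 1
6. p1, 1
Accessibility: 0R1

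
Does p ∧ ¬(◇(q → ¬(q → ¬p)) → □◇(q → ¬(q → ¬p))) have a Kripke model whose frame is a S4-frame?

1. p ∧ ¬(◇(q → ¬(q → ¬p)) → □◇(q → ¬(q → ¬p))), 0
2. p, 0
3. ¬(◇(q → ¬(q → ¬p)) → □◇(q → ¬(q → ¬p))), 0
4. ◇(q → ¬(q → ¬p)), 0
5. ¬□◇(q → ¬(q → ¬p)), 0
6. q → ¬(q → ¬p), 1
7. ¬(q → ¬p), 1
8. q, 1
9. p, 1
10. ¬◇(q → ¬(q → ¬p)), 2
11. ¬(q → ¬(q → ¬p)), 2
12. q, 2
13. q → ¬p, 2
14. ¬p, 2
Accessibility: 0R0, 0R1, 0R2, 1R1, 2R2

Yes, satisfiable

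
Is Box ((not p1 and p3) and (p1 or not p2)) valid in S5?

Tableau for the negation not Box ((not p1 and p3) and (p1 or not p2)):
1. not Box ((not p1 and p3) and (p1 or not p2)), 0
2. not ((not p1 and p3) and (p1 or not p2)), 1   [neg-Box-rule on 1: fresh world 1, 0R1]
3. not (p1 or not p2), 1   [neg-and-rule on 2 (branches; this branch)]
4. not p1, 1   [neg-or-rule on 3]
5. p2, 1   [neg-or-rule on 3]
Accessibility: 0R0, 0R1, 1R0, 1R1
The negation has an open branch (countermodel exists).

No, not valid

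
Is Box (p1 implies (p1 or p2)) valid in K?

Valid

Tableau for the negation not Box (p1 implies (p1 or p2)):
1. not Box (p1 implies (p1 or p2)), u
2. not (p1 implies (p1 or p2)), v
3. p1, v
4. not (p1 or p2), v
5. not p1, v
6. not p2, v
Accessibility: uRv
Branch closes: p1 and not p1 both at v.
All branches of the negation close; one closing branch shown above.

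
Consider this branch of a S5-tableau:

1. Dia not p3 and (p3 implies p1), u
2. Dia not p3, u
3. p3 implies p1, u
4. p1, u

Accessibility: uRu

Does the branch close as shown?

No world carries both an atom and its negation.

Not closed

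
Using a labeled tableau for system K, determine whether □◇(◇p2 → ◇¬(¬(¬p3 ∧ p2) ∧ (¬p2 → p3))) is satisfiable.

1. □◇(◇p2 → ◇¬(¬(¬p3 ∧ p2) ∧ (¬p2 → p3))), u

Yes, satisfiable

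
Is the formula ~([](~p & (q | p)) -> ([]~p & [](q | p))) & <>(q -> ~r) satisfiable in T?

No, unsatisfiable

1. ~([](~p & (q | p)) -> ([]~p & [](q | p))) & <>(q -> ~r), w0
2. ~([](~p & (q | p)) -> ([]~p & [](q | p))), w0
3. <>(q -> ~r), w0
4. [](~p & (q | p)), w0
5. ~([]~p & [](q | p)), w0
6. ~p & (q | p), w0
7. ~p, w0
8. q | p, w0
9. ~[](q | p), w0
10. q, w0
11. q -> ~r, w1
12. ~p & (q | p), w1
13. ~p, w1
14. q | p, w1
15. ~r, w1
16. q, w1
17. ~(q | p), w2
18. ~q, w2
19. ~p, w2
20. ~p & (q | p), w2
21. q | p, w2
22. p, w2
Accessibility: w0Rw0, w0Rw1, w0Rw2, w1Rw1, w2Rw2
Branch closes: p and ~p both at w2.
All branches of the tableau close; one closing branch shown above.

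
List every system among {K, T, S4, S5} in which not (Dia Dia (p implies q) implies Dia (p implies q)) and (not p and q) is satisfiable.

K

T-tableau for the formula:
1. not (Dia Dia (p implies q) implies Dia (p implies q)) and (not p and q), u
2. not (Dia Dia (p implies q) implies Dia (p implies q)), u   [and-rule on 1]
3. not p and q, u   [and-rule on 1]
4. Dia Dia (p implies q), u   [neg-implies-rule on 2]
5. not Dia (p implies q), u   [neg-implies-rule on 2]
6. not p, u   [and-rule on 3]
7. q, u   [and-rule on 3]
8. not (p implies q), u   [neg-Dia-rule on 5 via uRu]
9. p, u   [neg-implies-rule on 8]
10. not q, u   [neg-implies-rule on 8]
Accessibility: uRu
Branch closes: p and not p both at u.
Every branch closes (one shown): unsatisfiable in T, hence also in S4, S5 (every S4/S5-frame is a T-frame).
K-tableau for the formula:
1. not (Dia Dia (p implies q) implies Dia (p implies q)) and (not p and q), u
2. not (Dia Dia (p implies q) implies Dia (p implies q)), u   [and-rule on 1]
3. not p and q, u   [and-rule on 1]
4. Dia Dia (p implies q), u   [neg-implies-rule on 2]
5. not Dia (p implies q), u   [neg-implies-rule on 2]
6. not p, u   [and-rule on 3]
7. q, u   [and-rule on 3]
8. Dia (p implies q), v   [Dia-rule on 4: fresh world v, uRv]
9. not (p implies q), v   [neg-Dia-rule on 5 via uRv]
10. p, v   [neg-implies-rule on 9]
11. not q, v   [neg-implies-rule on 9]
12. p implies q, w   [Dia-rule on 8: fresh world w, vRw]
13. q, w   [implies-rule on 12 (branches; this branch)]
Accessibility: uRv, vRw
Complete open branch: satisfiable in K.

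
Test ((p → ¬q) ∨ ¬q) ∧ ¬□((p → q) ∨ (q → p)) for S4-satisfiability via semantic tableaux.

Unsatisfiable (every branch closes)

1. ((p → ¬q) ∨ ¬q) ∧ ¬□((p → q) ∨ (q → p)), u
2. (p → ¬q) ∨ ¬q, u   [∧-rule on 1]
3. ¬□((p → q) ∨ (q → p)), u   [∧-rule on 1]
4. p → ¬q, u   [∨-rule on 2 (branches; this branch)]
5. ¬q, u   [→-rule on 4 (branches; this branch)]
6. ¬((p → q) ∨ (q → p)), v   [¬□-rule on 3: fresh world v, uRv]
7. ¬(p → q), v   [¬∨-rule on 6]
8. ¬(q → p), v   [¬∨-rule on 6]
9. p, v   [¬→-rule on 7]
10. ¬q, v   [¬→-rule on 7]
11. q, v   [¬→-rule on 8]
12. ¬p, v   [¬→-rule on 8]
Accessibility: uRu, uRv, vRv
Branch closes: q and ¬q both at v.
All branches of the tableau close; one closing branch shown above.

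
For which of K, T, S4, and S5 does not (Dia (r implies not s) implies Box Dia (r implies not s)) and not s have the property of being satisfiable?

S4-tableau for the formula:
1. not (Dia (r implies not s) implies Box Dia (r implies not s)) and not s, u
2. not (Dia (r implies not s) implies Box Dia (r implies not s)), u
3. not s, u
4. Dia (r implies not s), u
5. not Box Dia (r implies not s), u
6. r implies not s, v
7. not s, v
8. not Dia (r implies not s), w
9. not (r implies not s), w
10. r, w
11. s, w
Accessibility: uRu, uRv, uRw, vRv, wRw
Complete open branch: satisfiable in S4, hence also in K, T (this S4-model is also a K-model and a T-model).
S5-tableau for the formula:
1. not (Dia (r implies not s) implies Box Dia (r implies not s)) and not s, u
2. not (Dia (r implies not s) implies Box Dia (r implies not s)), u
3. not s, u
4. Dia (r implies not s), u
5. not Box Dia (r implies not s), u
6. r implies not s, v
7. not s, v
8. not Dia (r implies not s), w
9. not (r implies not s), u
10. r, u
11. s, u
Accessibility: uRu, uRv, uRw, vRu, vRv, vRw, wRu, wRv, wRw
Branch closes: s and not s both at u.
Every branch closes (one shown): unsatisfiable in S5.

K, T, S4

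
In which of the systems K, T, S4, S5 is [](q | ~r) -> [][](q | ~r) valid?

S4-tableau for the negation ~([](q | ~r) -> [][](q | ~r)):
1. ~([](q | ~r) -> [][](q | ~r)), w0
2. [](q | ~r), w0   [~->-rule on 1]
3. ~[][](q | ~r), w0   [~->-rule on 1]
4. q | ~r, w0   [[]-rule on 2 via w0Rw0]
5. ~r, w0   [|-rule on 4 (branches; this branch)]
6. ~[](q | ~r), w1   [~[]-rule on 3: fresh world w1, w0Rw1]
7. q | ~r, w1   [[]-rule on 2 via w0Rw1]
8. ~r, w1   [|-rule on 7 (branches; this branch)]
9. ~(q | ~r), w2   [~[]-rule on 6: fresh world w2, w1Rw2]
10. ~q, w2   [~|-rule on 9]
11. r, w2   [~|-rule on 9]
12. q | ~r, w2   [[]-rule on 2 via w0Rw2]
13. ~r, w2   [|-rule on 12 (branches; this branch)]
Accessibility: w0Rw0, w0Rw1, w0Rw2, w1Rw1, w1Rw2, w2Rw2
Branch closes: r and ~r both at w2.
Every branch closes (one shown): valid in S4, hence also in S5 (every theorem of S4 is a theorem of S5).
T-tableau for the negation ~([](q | ~r) -> [][](q | ~r)):
1. ~([](q | ~r) -> [][](q | ~r)), w0
2. [](q | ~r), w0   [~->-rule on 1]
3. ~[][](q | ~r), w0   [~->-rule on 1]
4. q | ~r, w0   [[]-rule on 2 via w0Rw0]
5. ~r, w0   [|-rule on 4 (branches; this branch)]
6. ~[](q | ~r), w1   [~[]-rule on 3: fresh world w1, w0Rw1]
7. q | ~r, w1   [[]-rule on 2 via w0Rw1]
8. ~r, w1   [|-rule on 7 (branches; this branch)]
9. ~(q | ~r), w2   [~[]-rule on 6: fresh world w2, w1Rw2]
10. ~q, w2   [~|-rule on 9]
11. r, w2   [~|-rule on 9]
Accessibility: w0Rw0, w0Rw1, w1Rw1, w1Rw2, w2Rw2
Complete open branch: countermodel on a T-frame, so not valid in T, nor in K (the same frame is also a K-frame).

S4, S5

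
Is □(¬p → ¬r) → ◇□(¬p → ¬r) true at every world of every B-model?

Tableau for the negation ¬(□(¬p → ¬r) → ◇□(¬p → ¬r)):
1. ¬(□(¬p → ¬r) → ◇□(¬p → ¬r)), u
2. □(¬p → ¬r), u
3. ¬◇□(¬p → ¬r), u
4. ¬p → ¬r, u
5. ¬□(¬p → ¬r), u
6. ¬r, u
7. ¬(¬p → ¬r), v
8. ¬p, v
9. r, v
10. ¬p → ¬r, v
11. ¬□(¬p → ¬r), v
12. ¬r, v
Accessibility: uRu, uRv, vRu, vRv
Branch closes: r and ¬r both at v.
All branches of the negation close; one closing branch shown above.

Valid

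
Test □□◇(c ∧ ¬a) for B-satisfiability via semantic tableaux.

Yes, satisfiable

1. □□◇(c ∧ ¬a), u
2. □◇(c ∧ ¬a), u
3. ◇(c ∧ ¬a), u
4. c ∧ ¬a, v
5. c, v
6. ¬a, v
7. □◇(c ∧ ¬a), v
8. ◇(c ∧ ¬a), v
9. c ∧ ¬a, w
10. c, w
11. ¬a, w
12. ◇(c ∧ ¬a), w
13. c ∧ ¬a, x
14. c, x
15. ¬a, x
Accessibility: uRu, uRv, vRu, vRv, vRw, wRv, wRw, wRx, xRw, xRx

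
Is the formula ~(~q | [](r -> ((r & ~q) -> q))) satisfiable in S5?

1. ~(~q | [](r -> ((r & ~q) -> q))), w0
2. q, w0   [~|-rule on 1]
3. ~[](r -> ((r & ~q) -> q)), w0   [~|-rule on 1]
4. ~(r -> ((r & ~q) -> q)), w1   [~[]-rule on 3: fresh world w1, w0Rw1]
5. r, w1   [~->-rule on 4]
6. ~((r & ~q) -> q), w1   [~->-rule on 4]
7. r & ~q, w1   [~->-rule on 6]
8. ~q, w1   [~->-rule on 6]
Accessibility: w0Rw0, w0Rw1, w1Rw0, w1Rw1

Satisfiable (open branch found)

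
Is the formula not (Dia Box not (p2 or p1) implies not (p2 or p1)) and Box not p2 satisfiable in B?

No, unsatisfiable

1. not (Dia Box not (p2 or p1) implies not (p2 or p1)) and Box not p2, 0
2. not (Dia Box not (p2 or p1) implies not (p2 or p1)), 0
3. Box not p2, 0
4. Dia Box not (p2 or p1), 0
5. p2 or p1, 0
6. not p2, 0
7. p1, 0
8. Box not (p2 or p1), 1
9. not p2, 1
10. not (p2 or p1), 0
11. not p1, 0
Accessibility: 0R0, 0R1, 1R0, 1R1
Branch closes: p1 and not p1 both at 0.
Every branch closes; the branch above is one of them.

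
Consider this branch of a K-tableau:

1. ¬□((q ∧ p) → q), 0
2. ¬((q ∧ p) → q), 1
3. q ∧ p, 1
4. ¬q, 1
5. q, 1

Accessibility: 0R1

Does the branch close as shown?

Both q and ¬q appear at 1.

Closed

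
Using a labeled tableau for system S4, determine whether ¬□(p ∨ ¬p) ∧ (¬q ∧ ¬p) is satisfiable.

Unsatisfiable

1. ¬□(p ∨ ¬p) ∧ (¬q ∧ ¬p), u
2. ¬□(p ∨ ¬p), u
3. ¬q ∧ ¬p, u
4. ¬q, u
5. ¬p, u
6. ¬(p ∨ ¬p), v
7. ¬p, v
8. p, v
Accessibility: uRu, uRv, vRv
Branch closes: p and ¬p both at v.
(One branch shown.) All branches close.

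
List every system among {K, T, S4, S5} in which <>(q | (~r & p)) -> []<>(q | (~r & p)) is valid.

S5

S5-tableau for the negation ~(<>(q | (~r & p)) -> []<>(q | (~r & p))):
1. ~(<>(q | (~r & p)) -> []<>(q | (~r & p))), w0
2. <>(q | (~r & p)), w0
3. ~[]<>(q | (~r & p)), w0
4. q | (~r & p), w1
5. ~r & p, w1
6. ~r, w1
7. p, w1
8. ~<>(q | (~r & p)), w2
9. ~(q | (~r & p)), w0
10. ~q, w0
11. ~(~r & p), w0
12. ~(q | (~r & p)), w1
13. ~q, w1
14. ~(~r & p), w1
15. ~(q | (~r & p)), w2
16. ~q, w2
17. ~(~r & p), w2
18. ~p, w0
19. ~p, w1
Accessibility: w0Rw0, w0Rw1, w0Rw2, w1Rw0, w1Rw1, w1Rw2, w2Rw0, w2Rw1, w2Rw2
Branch closes: p and ~p both at w1.
Every branch closes (one shown): valid in S5.
S4-tableau for the negation ~(<>(q | (~r & p)) -> []<>(q | (~r & p))):
1. ~(<>(q | (~r & p)) -> []<>(q | (~r & p))), w0
2. <>(q | (~r & p)), w0
3. ~[]<>(q | (~r & p)), w0
4. q | (~r & p), w1
5. ~r & p, w1
6. ~r, w1
7. p, w1
8. ~<>(q | (~r & p)), w2
9. ~(q | (~r & p)), w2
10. ~q, w2
11. ~(~r & p), w2
12. ~p, w2
Accessibility: w0Rw0, w0Rw1, w0Rw2, w1Rw1, w2Rw2
Complete open branch: countermodel on an S4-frame, so not valid in S4, nor in K, T (the same frame is also a K-frame and a T-frame).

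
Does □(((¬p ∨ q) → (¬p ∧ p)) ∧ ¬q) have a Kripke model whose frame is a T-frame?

Yes, satisfiable

1. □(((¬p ∨ q) → (¬p ∧ p)) ∧ ¬q), w0
2. ((¬p ∨ q) → (¬p ∧ p)) ∧ ¬q, w0
3. (¬p ∨ q) → (¬p ∧ p), w0
4. ¬q, w0
5. ¬(¬p ∨ q), w0
6. p, w0
Accessibility: w0Rw0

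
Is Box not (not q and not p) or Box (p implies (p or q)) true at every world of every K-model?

Tableau for the negation not (Box not (not q and not p) or Box (p implies (p or q))):
1. not (Box not (not q and not p) or Box (p implies (p or q))), w0
2. not Box not (not q and not p), w0   [neg-or-rule on 1]
3. not Box (p implies (p or q)), w0   [neg-or-rule on 1]
4. not q and not p, w1   [neg-Box-rule on 2: fresh world w1, w0Rw1]
5. not q, w1   [and-rule on 4]
6. not p, w1   [and-rule on 4]
7. not (p implies (p or q)), w2   [neg-Box-rule on 3: fresh world w2, w0Rw2]
8. p, w2   [neg-implies-rule on 7]
9. not (p or q), w2   [neg-implies-rule on 7]
10. not p, w2   [neg-or-rule on 9]
11. not q, w2   [neg-or-rule on 9]
Accessibility: w0Rw1, w0Rw2
Branch closes: p and not p both at w2.
All branches of the negation close; one closing branch shown above.

Valid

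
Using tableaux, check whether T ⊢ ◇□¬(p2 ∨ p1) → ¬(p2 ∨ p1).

Tableau for the negation ¬(◇□¬(p2 ∨ p1) → ¬(p2 ∨ p1)):
1. ¬(◇□¬(p2 ∨ p1) → ¬(p2 ∨ p1)), 0
2. ◇□¬(p2 ∨ p1), 0
3. p2 ∨ p1, 0
4. p1, 0
5. □¬(p2 ∨ p1), 1
6. ¬(p2 ∨ p1), 1
7. ¬p2, 1
8. ¬p1, 1
Accessibility: 0R0, 0R1, 1R1
The negation has an open branch (countermodel exists).

Not valid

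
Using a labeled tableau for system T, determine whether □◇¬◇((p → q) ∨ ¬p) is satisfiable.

1. □◇¬◇((p → q) ∨ ¬p), u
2. ◇¬◇((p → q) ∨ ¬p), u
3. ¬◇((p → q) ∨ ¬p), v
4. ◇¬◇((p → q) ∨ ¬p), v
5. ¬((p → q) ∨ ¬p), v
6. ¬(p → q), v
7. p, v
8. ¬q, v
9. ¬◇((p → q) ∨ ¬p), w
10. ¬((p → q) ∨ ¬p), w
11. ¬(p → q), w
12. p, w
13. ¬q, w
Accessibility: uRu, uRv, vRv, vRw, wRw

Satisfiable (open branch found)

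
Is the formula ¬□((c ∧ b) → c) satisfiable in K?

Unsatisfiable (every branch closes)

1. ¬□((c ∧ b) → c), 0
2. ¬((c ∧ b) → c), 1
3. c ∧ b, 1
4. ¬c, 1
5. c, 1
6. b, 1
Accessibility: 0R1
Branch closes: c and ¬c both at 1.
All branches of the tableau close; one closing branch shown above.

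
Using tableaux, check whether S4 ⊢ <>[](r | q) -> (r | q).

Tableau for the negation ~(<>[](r | q) -> (r | q)):
1. ~(<>[](r | q) -> (r | q)), w0
2. <>[](r | q), w0
3. ~(r | q), w0
4. ~r, w0
5. ~q, w0
6. [](r | q), w1
7. r | q, w1
8. q, w1
Accessibility: w0Rw0, w0Rw1, w1Rw1
The negation has an open branch (countermodel exists).

No, not valid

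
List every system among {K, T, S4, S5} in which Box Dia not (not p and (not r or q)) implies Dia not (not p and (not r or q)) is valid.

T, S4, S5

T-tableau for the negation not (Box Dia not (not p and (not r or q)) implies Dia not (not p and (not r or q))):
1. not (Box Dia not (not p and (not r or q)) implies Dia not (not p and (not r or q))), w0
2. Box Dia not (not p and (not r or q)), w0
3. not Dia not (not p and (not r or q)), w0
4. Dia not (not p and (not r or q)), w0
5. not p and (not r or q), w0
6. not p, w0
7. not r or q, w0
8. q, w0
9. not (not p and (not r or q)), w1
10. Dia not (not p and (not r or q)), w1
11. not p and (not r or q), w1
12. not p, w1
13. not r or q, w1
14. not (not r or q), w1
15. r, w1
16. not q, w1
17. q, w1
Accessibility: w0Rw0, w0Rw1, w1Rw1
Branch closes: q and not q both at w1.
Every branch closes (one shown): valid in T, hence also in S4, S5 (every theorem of T is a theorem of S4 and S5).
K-tableau for the negation not (Box Dia not (not p and (not r or q)) implies Dia not (not p and (not r or q))):
1. not (Box Dia not (not p and (not r or q)) implies Dia not (not p and (not r or q))), w0
2. Box Dia not (not p and (not r or q)), w0
3. not Dia not (not p and (not r or q)), w0
Complete open branch: countermodel on a K-frame, so not valid in K.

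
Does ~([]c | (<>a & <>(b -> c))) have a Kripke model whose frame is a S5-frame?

Satisfiable

1. ~([]c | (<>a & <>(b -> c))), u
2. ~[]c, u
3. ~(<>a & <>(b -> c)), u
4. ~<>(b -> c), u
5. ~(b -> c), u
6. b, u
7. ~c, u
8. ~c, v
9. ~(b -> c), v
10. b, v
Accessibility: uRu, uRv, vRu, vRv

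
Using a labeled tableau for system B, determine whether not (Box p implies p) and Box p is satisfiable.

Unsatisfiable

1. not (Box p implies p) and Box p, 0
2. not (Box p implies p), 0
3. Box p, 0
4. not p, 0
5. p, 0
Accessibility: 0R0
Branch closes: p and not p both at 0.
Every branch closes; the branch above is one of them.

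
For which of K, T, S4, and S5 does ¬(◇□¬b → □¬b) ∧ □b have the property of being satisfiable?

T-tableau for the formula:
1. ¬(◇□¬b → □¬b) ∧ □b, u
2. ¬(◇□¬b → □¬b), u   [∧-rule on 1]
3. □b, u   [∧-rule on 1]
4. ◇□¬b, u   [¬→-rule on 2]
5. ¬□¬b, u   [¬→-rule on 2]
6. b, u   [□-rule on 3 via uRu]
7. □¬b, v   [◇-rule on 4: fresh world v, uRv]
8. b, v   [□-rule on 3 via uRv]
9. ¬b, v   [□-rule on 7 via vRv]
Accessibility: uRu, uRv, vRv
Branch closes: b and ¬b both at v.
Every branch closes (one shown): unsatisfiable in T, hence also in S4, S5 (every S4/S5-frame is a T-frame).
K-tableau for the formula:
1. ¬(◇□¬b → □¬b) ∧ □b, u
2. ¬(◇□¬b → □¬b), u   [∧-rule on 1]
3. □b, u   [∧-rule on 1]
4. ◇□¬b, u   [¬→-rule on 2]
5. ¬□¬b, u   [¬→-rule on 2]
6. □¬b, v   [◇-rule on 4: fresh world v, uRv]
7. b, v   [□-rule on 3 via uRv]
8. b, w   [¬□-rule on 5: fresh world w, uRw]
Accessibility: uRv, uRw
Complete open branch: satisfiable in K.

K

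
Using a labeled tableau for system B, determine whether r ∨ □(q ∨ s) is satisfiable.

1. r ∨ □(q ∨ s), 0
2. □(q ∨ s), 0
3. q ∨ s, 0
4. s, 0
Accessibility: 0R0

Satisfiable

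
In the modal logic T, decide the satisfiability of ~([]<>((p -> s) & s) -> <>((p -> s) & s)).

1. ~([]<>((p -> s) & s) -> <>((p -> s) & s)), u
2. []<>((p -> s) & s), u
3. ~<>((p -> s) & s), u
4. <>((p -> s) & s), u
5. ~((p -> s) & s), u
6. ~(p -> s), u
7. p, u
8. ~s, u
9. (p -> s) & s, v
10. p -> s, v
11. s, v
12. <>((p -> s) & s), v
13. ~((p -> s) & s), v
14. ~(p -> s), v
15. p, v
16. ~s, v
Accessibility: uRu, uRv, vRv
Branch closes: s and ~s both at v.
(One branch shown.) All branches close.

Unsatisfiable (every branch closes)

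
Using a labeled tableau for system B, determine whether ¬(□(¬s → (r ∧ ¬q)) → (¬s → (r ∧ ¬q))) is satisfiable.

1. ¬(□(¬s → (r ∧ ¬q)) → (¬s → (r ∧ ¬q))), 0
2. □(¬s → (r ∧ ¬q)), 0   [¬→-rule on 1]
3. ¬(¬s → (r ∧ ¬q)), 0   [¬→-rule on 1]
4. ¬s, 0   [¬→-rule on 3]
5. ¬(r ∧ ¬q), 0   [¬→-rule on 3]
6. ¬s → (r ∧ ¬q), 0   [□-rule on 2 via 0R0]
7. q, 0   [¬∧-rule on 5 (branches; this branch)]
8. r ∧ ¬q, 0   [→-rule on 6 (branches; this branch)]
9. r, 0   [∧-rule on 8]
10. ¬q, 0   [∧-rule on 8]
Accessibility: 0R0
Branch closes: q and ¬q both at 0.
Every branch closes; the branch above is one of them.

Unsatisfiable (every branch closes)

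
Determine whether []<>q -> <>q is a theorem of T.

Tableau for the negation ~([]<>q -> <>q):
1. ~([]<>q -> <>q), 0
2. []<>q, 0
3. ~<>q, 0
4. <>q, 0
5. ~q, 0
6. q, 1
7. <>q, 1
8. ~q, 1
Accessibility: 0R0, 0R1, 1R1
Branch closes: q and ~q both at 1.
All branches of the negation close; one closing branch shown above.

Yes, valid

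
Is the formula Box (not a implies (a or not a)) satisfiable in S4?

Satisfiable

1. Box (not a implies (a or not a)), 0
2. not a implies (a or not a), 0   [Box-rule on 1 via 0R0]
3. a or not a, 0   [implies-rule on 2 (branches; this branch)]
4. not a, 0   [or-rule on 3 (branches; this branch)]
Accessibility: 0R0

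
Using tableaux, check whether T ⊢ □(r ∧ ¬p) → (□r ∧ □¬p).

Tableau for the negation ¬(□(r ∧ ¬p) → (□r ∧ □¬p)):
1. ¬(□(r ∧ ¬p) → (□r ∧ □¬p)), u
2. □(r ∧ ¬p), u
3. ¬(□r ∧ □¬p), u
4. r ∧ ¬p, u
5. r, u
6. ¬p, u
7. ¬□¬p, u
8. p, v
9. r ∧ ¬p, v
10. r, v
11. ¬p, v
Accessibility: uRu, uRv, vRv
Branch closes: p and ¬p both at v.
Every branch of the negation's tableau closes; the branch above is one of them.

Valid in T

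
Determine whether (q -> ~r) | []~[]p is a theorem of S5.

Tableau for the negation ~((q -> ~r) | []~[]p):
1. ~((q -> ~r) | []~[]p), u
2. ~(q -> ~r), u   [~|-rule on 1]
3. ~[]~[]p, u   [~|-rule on 1]
4. q, u   [~->-rule on 2]
5. r, u   [~->-rule on 2]
6. []p, v   [~[]-rule on 3: fresh world v, uRv]
7. p, u   [[]-rule on 6 via vRu]
8. p, v   [[]-rule on 6 via vRv]
Accessibility: uRu, uRv, vRu, vRv
The negation has an open branch (countermodel exists).

No, not valid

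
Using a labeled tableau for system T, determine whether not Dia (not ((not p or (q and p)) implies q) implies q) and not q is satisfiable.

Yes, satisfiable

1. not Dia (not ((not p or (q and p)) implies q) implies q) and not q, w0
2. not Dia (not ((not p or (q and p)) implies q) implies q), w0   [and-rule on 1]
3. not q, w0   [and-rule on 1]
4. not (not ((not p or (q and p)) implies q) implies q), w0   [neg-Dia-rule on 2 via w0Rw0]
5. not ((not p or (q and p)) implies q), w0   [neg-implies-rule on 4]
6. not p or (q and p), w0   [neg-implies-rule on 5]
7. not p, w0   [or-rule on 6 (branches; this branch)]
Accessibility: w0Rw0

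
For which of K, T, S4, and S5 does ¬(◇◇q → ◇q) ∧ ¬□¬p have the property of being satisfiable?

K, T

S4-tableau for the formula:
1. ¬(◇◇q → ◇q) ∧ ¬□¬p, w0
2. ¬(◇◇q → ◇q), w0   [∧-rule on 1]
3. ¬□¬p, w0   [∧-rule on 1]
4. ◇◇q, w0   [¬→-rule on 2]
5. ¬◇q, w0   [¬→-rule on 2]
6. ¬q, w0   [¬◇-rule on 5 via w0Rw0]
7. p, w1   [¬□-rule on 3: fresh world w1, w0Rw1]
8. ¬q, w1   [¬◇-rule on 5 via w0Rw1]
9. ◇q, w2   [◇-rule on 4: fresh world w2, w0Rw2]
10. ¬q, w2   [¬◇-rule on 5 via w0Rw2]
11. q, w3   [◇-rule on 9: fresh world w3, w2Rw3]
12. ¬q, w3   [¬◇-rule on 5 via w0Rw3]
Accessibility: w0Rw0, w0Rw1, w0Rw2, w0Rw3, w1Rw1, w2Rw2, w2Rw3, w3Rw3
Branch closes: q and ¬q both at w3.
Every branch closes (one shown): unsatisfiable in S4, hence also in S5 (every S5-frame is an S4-frame).
T-tableau for the formula:
1. ¬(◇◇q → ◇q) ∧ ¬□¬p, w0
2. ¬(◇◇q → ◇q), w0   [∧-rule on 1]
3. ¬□¬p, w0   [∧-rule on 1]
4. ◇◇q, w0   [¬→-rule on 2]
5. ¬◇q, w0   [¬→-rule on 2]
6. ¬q, w0   [¬◇-rule on 5 via w0Rw0]
7. p, w1   [¬□-rule on 3: fresh world w1, w0Rw1]
8. ¬q, w1   [¬◇-rule on 5 via w0Rw1]
9. ◇q, w2   [◇-rule on 4: fresh world w2, w0Rw2]
10. ¬q, w2   [¬◇-rule on 5 via w0Rw2]
11. q, w3   [◇-rule on 9: fresh world w3, w2Rw3]
Accessibility: w0Rw0, w0Rw1, w0Rw2, w1Rw1, w2Rw2, w2Rw3, w3Rw3
Complete open branch: satisfiable in T, hence also in K (this T-model is also a K-model).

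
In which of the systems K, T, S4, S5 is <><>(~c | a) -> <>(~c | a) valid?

T-tableau for the negation ~(<><>(~c | a) -> <>(~c | a)):
1. ~(<><>(~c | a) -> <>(~c | a)), w0
2. <><>(~c | a), w0
3. ~<>(~c | a), w0
4. ~(~c | a), w0
5. c, w0
6. ~a, w0
7. <>(~c | a), w1
8. ~(~c | a), w1
9. c, w1
10. ~a, w1
11. ~c | a, w2
12. a, w2
Accessibility: w0Rw0, w0Rw1, w1Rw1, w1Rw2, w2Rw2
Complete open branch: countermodel on a T-frame, so not valid in T, nor in K (the same frame is also a K-frame).
S4-tableau for the negation ~(<><>(~c | a) -> <>(~c | a)):
1. ~(<><>(~c | a) -> <>(~c | a)), w0
2. <><>(~c | a), w0
3. ~<>(~c | a), w0
4. ~(~c | a), w0
5. c, w0
6. ~a, w0
7. <>(~c | a), w1
8. ~(~c | a), w1
9. c, w1
10. ~a, w1
11. ~c | a, w2
12. ~(~c | a), w2
13. c, w2
14. ~a, w2
15. a, w2
Accessibility: w0Rw0, w0Rw1, w0Rw2, w1Rw1, w1Rw2, w2Rw2
Branch closes: a and ~a both at w2.
Every branch closes (one shown): valid in S4, hence also in S5 (every theorem of S4 is a theorem of S5).

S4, S5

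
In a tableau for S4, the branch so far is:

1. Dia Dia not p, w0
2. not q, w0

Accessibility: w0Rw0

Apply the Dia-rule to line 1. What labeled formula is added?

a fresh world w1 with w0Rw1, and Dia not p at w1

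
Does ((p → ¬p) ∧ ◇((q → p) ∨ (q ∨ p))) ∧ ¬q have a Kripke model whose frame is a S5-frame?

1. ((p → ¬p) ∧ ◇((q → p) ∨ (q ∨ p))) ∧ ¬q, 0
2. (p → ¬p) ∧ ◇((q → p) ∨ (q ∨ p)), 0
3. ¬q, 0
4. p → ¬p, 0
5. ◇((q → p) ∨ (q ∨ p)), 0
6. ¬p, 0
7. (q → p) ∨ (q ∨ p), 1
8. q ∨ p, 1
9. p, 1
Accessibility: 0R0, 0R1, 1R0, 1R1

Satisfiable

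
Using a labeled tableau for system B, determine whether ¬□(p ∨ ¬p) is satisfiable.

1. ¬□(p ∨ ¬p), w0
2. ¬(p ∨ ¬p), w1
3. ¬p, w1
4. p, w1
Accessibility: w0Rw0, w0Rw1, w1Rw0, w1Rw1
Branch closes: p and ¬p both at w1.
Every branch closes; the branch above is one of them.

Unsatisfiable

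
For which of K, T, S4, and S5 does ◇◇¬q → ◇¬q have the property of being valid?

S4, S5

S4-tableau for the negation ¬(◇◇¬q → ◇¬q):
1. ¬(◇◇¬q → ◇¬q), 0
2. ◇◇¬q, 0
3. ¬◇¬q, 0
4. q, 0
5. ◇¬q, 1
6. q, 1
7. ¬q, 2
8. q, 2
Accessibility: 0R0, 0R1, 0R2, 1R1, 1R2, 2R2
Branch closes: q and ¬q both at 2.
Every branch closes (one shown): valid in S4, hence also in S5 (every theorem of S4 is a theorem of S5).
T-tableau for the negation ¬(◇◇¬q → ◇¬q):
1. ¬(◇◇¬q → ◇¬q), 0
2. ◇◇¬q, 0
3. ¬◇¬q, 0
4. q, 0
5. ◇¬q, 1
6. q, 1
7. ¬q, 2
Accessibility: 0R0, 0R1, 1R1, 1R2, 2R2
Complete open branch: countermodel on a T-frame, so not valid in T, nor in K (the same frame is also a K-frame).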